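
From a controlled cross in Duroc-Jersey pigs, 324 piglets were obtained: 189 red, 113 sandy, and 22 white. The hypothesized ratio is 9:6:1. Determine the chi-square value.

0.996

The 9:6:1 ratio has 16 parts, so with N = 324 the expected counts are:
  red: 324 × 9/16 = 182.25
  sandy: 324 × 6/16 = 121.5
  white: 324 × 1/16 = 20.25
χ² = Σ (O − E)² / E
  red: (189 − 182.25)² / 182.25 = 0.2500
  sandy: (113 − 121.5)² / 121.5 = 0.5947
  white: (22 − 20.25)² / 20.25 = 0.1512
χ² = 0.2500 + 0.5947 + 0.1512 = 0.9959 ≈ 0.996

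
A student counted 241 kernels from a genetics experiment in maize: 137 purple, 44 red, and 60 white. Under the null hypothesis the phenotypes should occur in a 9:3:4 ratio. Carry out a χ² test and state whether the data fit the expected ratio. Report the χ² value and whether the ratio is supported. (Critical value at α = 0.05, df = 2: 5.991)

The 9:3:4 ratio has 16 parts, so with N = 241 the expected counts are:
  purple: 241 × 9/16 = 135.5625
  red: 241 × 3/16 = 45.1875
  white: 241 × 4/16 = 60.25
χ² = Σ (O − E)² / E
  purple: (137 − 135.5625)² / 135.5625 = 0.0152
  red: (44 − 45.1875)² / 45.1875 = 0.0312
  white: (60 − 60.25)² / 60.25 = 0.0010
χ² = 0.0152 + 0.0312 + 0.0010 = 0.0474 ≈ 0.047
Degrees of freedom = 3 − 1 = 2; critical value at α = 0.05 is 5.991.
Since 0.047 < 5.991, we fail to reject the null hypothesis — the data are consistent with the 9:3:4 ratio.

0.047; consistent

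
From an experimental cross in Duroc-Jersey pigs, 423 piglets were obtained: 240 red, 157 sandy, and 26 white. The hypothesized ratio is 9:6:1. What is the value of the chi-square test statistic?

0.042

Expected counts for N = 423 under a 9:6:1 ratio (total parts = 16):
  red: 423 × 9/16 = 237.9375
  sandy: 423 × 6/16 = 158.625
  white: 423 × 1/16 = 26.4375
χ² = Σ (O − E)² / E
  red: (240 − 237.9375)² / 237.9375 = 0.0179
  sandy: (157 − 158.625)² / 158.625 = 0.0166
  white: (26 − 26.4375)² / 26.4375 = 0.0072
χ² = 0.0179 + 0.0166 + 0.0072 = 0.0417 ≈ 0.042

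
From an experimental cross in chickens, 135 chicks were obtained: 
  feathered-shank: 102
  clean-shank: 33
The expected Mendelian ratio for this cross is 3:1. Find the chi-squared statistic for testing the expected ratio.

Under the 3:1 hypothesis (Σ ratio = 4, N = 135):
  feathered-shank: 135 × 3/4 = 101.25
  clean-shank: 135 × 1/4 = 33.75
χ² = Σ (O − E)² / E
  feathered-shank: (102 − 101.25)² / 101.25 = 0.0056
  clean-shank: (33 − 33.75)² / 33.75 = 0.0167
χ² = 0.0056 + 0.0167 = 0.0223 ≈ 0.022

0.022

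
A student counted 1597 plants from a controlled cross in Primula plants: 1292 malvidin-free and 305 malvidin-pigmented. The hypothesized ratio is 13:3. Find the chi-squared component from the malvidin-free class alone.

Under the 13:3 hypothesis (Σ ratio = 16, N = 1597):
  malvidin-free: 1597 × 13/16 = 1297.5625
  malvidin-pigmented: 1597 × 3/16 = 299.4375
Contribution of malvidin-free: (1292 − 1297.5625)² / 1297.5625 = 0.0238

0.024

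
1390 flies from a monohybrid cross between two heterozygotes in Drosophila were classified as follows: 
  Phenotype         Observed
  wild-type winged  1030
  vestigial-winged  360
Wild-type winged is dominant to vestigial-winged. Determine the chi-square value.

For a monohybrid cross between heterozygotes with complete dominance, the expected phenotypic ratio is 3:1.
The 3:1 ratio has 4 parts, so with N = 1390 the expected counts are:
  wild-type winged: 1390 × 3/4 = 1042.5
  vestigial-winged: 1390 × 1/4 = 347.5
χ² = Σ (O − E)² / E
  wild-type winged: (1030 − 1042.5)² / 1042.5 = 0.1499
  vestigial-winged: (360 − 347.5)² / 347.5 = 0.4496
χ² = 0.1499 + 0.4496 = 0.5995 ≈ 0.600

0.600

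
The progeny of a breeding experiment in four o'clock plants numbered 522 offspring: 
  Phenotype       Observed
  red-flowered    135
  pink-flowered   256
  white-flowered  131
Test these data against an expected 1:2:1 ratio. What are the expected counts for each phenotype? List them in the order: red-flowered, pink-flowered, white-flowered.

Under the 1:2:1 hypothesis (Σ ratio = 4, N = 522):
  red-flowered: 522 × 1/4 = 130.5
  pink-flowered: 522 × 2/4 = 261
  white-flowered: 522 × 1/4 = 130.5

130.5, 261, 130.5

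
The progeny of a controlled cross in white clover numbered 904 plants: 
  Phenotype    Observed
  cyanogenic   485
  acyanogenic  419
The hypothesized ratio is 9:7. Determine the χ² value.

2.482

The 9:7 ratio has 16 parts, so with N = 904 the expected counts are:
  cyanogenic: 904 × 9/16 = 508.5
  acyanogenic: 904 × 7/16 = 395.5
χ² = Σ (O − E)² / E
  cyanogenic: (485 − 508.5)² / 508.5 = 1.0860
  acyanogenic: (419 − 395.5)² / 395.5 = 1.3963
χ² = 1.0860 + 1.3963 = 2.4823 ≈ 2.482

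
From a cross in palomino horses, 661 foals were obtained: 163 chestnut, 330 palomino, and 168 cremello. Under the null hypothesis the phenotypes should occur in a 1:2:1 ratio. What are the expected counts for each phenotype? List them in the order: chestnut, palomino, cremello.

165.25, 330.5, 165.25

The 1:2:1 ratio has 4 parts, so with N = 661 the expected counts are:
  chestnut: 661 × 1/4 = 165.25
  palomino: 661 × 2/4 = 330.5
  cremello: 661 × 1/4 = 165.25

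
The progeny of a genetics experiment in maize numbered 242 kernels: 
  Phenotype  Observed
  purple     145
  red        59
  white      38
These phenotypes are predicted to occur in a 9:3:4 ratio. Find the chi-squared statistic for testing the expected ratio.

13.038

Total ratio parts = 16. Expected numbers out of 242:
  purple: 242 × 9/16 = 136.125
  red: 242 × 3/16 = 45.375
  white: 242 × 4/16 = 60.5
χ² = Σ (O − E)² / E
  purple: (145 − 136.125)² / 136.125 = 0.5786
  red: (59 − 45.375)² / 45.375 = 4.0913
  white: (38 − 60.5)² / 60.5 = 8.3678
χ² = 0.5786 + 4.0913 + 8.3678 = 13.0377 ≈ 13.038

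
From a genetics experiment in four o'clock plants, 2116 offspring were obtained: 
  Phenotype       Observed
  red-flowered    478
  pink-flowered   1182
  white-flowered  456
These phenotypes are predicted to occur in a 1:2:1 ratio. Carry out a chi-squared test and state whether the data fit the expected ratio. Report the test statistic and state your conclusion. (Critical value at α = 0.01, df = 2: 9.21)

29.524; not consistent

The 1:2:1 ratio has 4 parts, so with N = 2116 the expected counts are:
  red-flowered: 2116 × 1/4 = 529
  pink-flowered: 2116 × 2/4 = 1058
  white-flowered: 2116 × 1/4 = 529
χ² = Σ (O − E)² / E
  red-flowered: (478 − 529)² / 529 = 4.9168
  pink-flowered: (1182 − 1058)² / 1058 = 14.5331
  white-flowered: (456 − 529)² / 529 = 10.0737
χ² = 4.9168 + 14.5331 + 10.0737 = 29.5236 ≈ 29.524
Degrees of freedom = 3 − 1 = 2; critical value at α = 0.01 is 9.21.
Since 29.524 > 9.21, we reject the null hypothesis — the data do not fit the 1:2:1 ratio.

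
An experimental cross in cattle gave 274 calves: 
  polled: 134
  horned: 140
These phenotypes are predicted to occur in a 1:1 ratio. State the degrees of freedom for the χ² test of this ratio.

1

A goodness-of-fit test with 2 phenotype classes has df = 2 − 1 = 1.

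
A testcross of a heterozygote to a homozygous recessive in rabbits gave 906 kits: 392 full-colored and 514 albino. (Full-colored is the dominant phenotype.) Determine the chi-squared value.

16.428

A testcross of a heterozygote (Aa × aa) gives a 1:1 phenotypic ratio.
Total ratio parts = 2. Expected numbers out of 906:
  full-colored: 906 × 1/2 = 453
  albino: 906 × 1/2 = 453
χ² = Σ (O − E)² / E
  full-colored: (392 − 453)² / 453 = 8.2141
  albino: (514 − 453)² / 453 = 8.2141
χ² = 8.2141 + 8.2141 = 16.4282 ≈ 16.428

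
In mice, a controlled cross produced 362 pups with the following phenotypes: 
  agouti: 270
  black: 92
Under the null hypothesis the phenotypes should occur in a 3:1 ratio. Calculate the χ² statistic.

Total ratio parts = 4. Expected numbers out of 362:
  agouti: 362 × 3/4 = 271.5
  black: 362 × 1/4 = 90.5
χ² = Σ (O − E)² / E
  agouti: (270 − 271.5)² / 271.5 = 0.0083
  black: (92 − 90.5)² / 90.5 = 0.0249
χ² = 0.0083 + 0.0249 = 0.0332 ≈ 0.033

0.033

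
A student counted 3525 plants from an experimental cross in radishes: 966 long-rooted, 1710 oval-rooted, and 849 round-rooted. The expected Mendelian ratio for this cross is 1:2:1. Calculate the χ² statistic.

10.894

Under the 1:2:1 hypothesis (Σ ratio = 4, N = 3525):
  long-rooted: 3525 × 1/4 = 881.25
  oval-rooted: 3525 × 2/4 = 1762.5
  round-rooted: 3525 × 1/4 = 881.25
χ² = Σ (O − E)² / E
  long-rooted: (966 − 881.25)² / 881.25 = 8.1504
  oval-rooted: (1710 − 1762.5)² / 1762.5 = 1.5638
  round-rooted: (849 − 881.25)² / 881.25 = 1.1802
χ² = 8.1504 + 1.5638 + 1.1802 = 10.8944 ≈ 10.894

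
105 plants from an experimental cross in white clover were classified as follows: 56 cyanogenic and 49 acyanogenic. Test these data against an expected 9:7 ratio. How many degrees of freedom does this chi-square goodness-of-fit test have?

A goodness-of-fit test with 2 phenotype classes has df = 2 − 1 = 1.

1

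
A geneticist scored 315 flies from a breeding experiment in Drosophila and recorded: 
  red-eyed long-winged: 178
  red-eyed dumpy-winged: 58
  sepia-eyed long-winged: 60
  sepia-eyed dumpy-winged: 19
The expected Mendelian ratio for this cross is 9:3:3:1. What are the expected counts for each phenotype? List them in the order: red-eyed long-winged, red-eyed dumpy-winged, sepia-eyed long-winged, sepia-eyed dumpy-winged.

Total ratio parts = 16. Expected numbers out of 315:
  red-eyed long-winged: 315 × 9/16 = 177.1875
  red-eyed dumpy-winged: 315 × 3/16 = 59.0625
  sepia-eyed long-winged: 315 × 3/16 = 59.0625
  sepia-eyed dumpy-winged: 315 × 1/16 = 19.6875

177.1875, 59.0625, 59.0625, 19.6875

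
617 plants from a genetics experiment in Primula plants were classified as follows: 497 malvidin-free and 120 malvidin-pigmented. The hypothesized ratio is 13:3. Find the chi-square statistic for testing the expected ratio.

Under the 13:3 hypothesis (Σ ratio = 16, N = 617):
  malvidin-free: 617 × 13/16 = 501.3125
  malvidin-pigmented: 617 × 3/16 = 115.6875
χ² = Σ (O − E)² / E
  malvidin-free: (497 − 501.3125)² / 501.3125 = 0.0371
  malvidin-pigmented: (120 − 115.6875)² / 115.6875 = 0.1608
χ² = 0.0371 + 0.1608 = 0.1979 ≈ 0.198

0.198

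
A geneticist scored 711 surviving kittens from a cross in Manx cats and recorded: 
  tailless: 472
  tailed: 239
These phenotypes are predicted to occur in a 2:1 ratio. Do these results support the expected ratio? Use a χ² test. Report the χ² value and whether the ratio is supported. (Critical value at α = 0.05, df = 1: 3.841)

Under the 2:1 hypothesis (Σ ratio = 3, N = 711):
  tailless: 711 × 2/3 = 474
  tailed: 711 × 1/3 = 237
χ² = Σ (O − E)² / E
  tailless: (472 − 474)² / 474 = 0.0084
  tailed: (239 − 237)² / 237 = 0.0169
χ² = 0.0084 + 0.0169 = 0.0253 ≈ 0.025
Degrees of freedom = 2 − 1 = 1; critical value at α = 0.05 is 3.841.
Since 0.025 < 3.841, we fail to reject the null hypothesis — the data are consistent with the 2:1 ratio.

0.025; consistent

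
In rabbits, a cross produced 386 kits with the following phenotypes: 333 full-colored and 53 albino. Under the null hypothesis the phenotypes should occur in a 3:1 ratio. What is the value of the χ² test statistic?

26.145

Total ratio parts = 4. Expected numbers out of 386:
  full-colored: 386 × 3/4 = 289.5
  albino: 386 × 1/4 = 96.5
χ² = Σ (O − E)² / E
  full-colored: (333 − 289.5)² / 289.5 = 6.5363
  albino: (53 − 96.5)² / 96.5 = 19.6088
χ² = 6.5363 + 19.6088 = 26.1451 ≈ 26.145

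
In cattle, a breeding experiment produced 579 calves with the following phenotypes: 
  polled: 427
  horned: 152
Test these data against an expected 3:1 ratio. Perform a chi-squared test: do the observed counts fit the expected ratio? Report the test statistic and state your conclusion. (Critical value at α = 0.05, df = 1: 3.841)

Expected counts for N = 579 under a 3:1 ratio (total parts = 4):
  polled: 579 × 3/4 = 434.25
  horned: 579 × 1/4 = 144.75
χ² = Σ (O − E)² / E
  polled: (427 − 434.25)² / 434.25 = 0.1210
  horned: (152 − 144.75)² / 144.75 = 0.3631
χ² = 0.1210 + 0.3631 = 0.4841 ≈ 0.484
Degrees of freedom = 2 − 1 = 1; critical value at α = 0.05 is 3.841.
Since 0.484 < 3.841, we fail to reject the null hypothesis — the data are consistent with the 3:1 ratio.

0.484; consistent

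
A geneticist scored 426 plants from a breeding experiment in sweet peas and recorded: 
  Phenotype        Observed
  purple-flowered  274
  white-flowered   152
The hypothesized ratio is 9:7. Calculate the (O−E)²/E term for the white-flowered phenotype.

The 9:7 ratio has 16 parts, so with N = 426 the expected counts are:
  purple-flowered: 426 × 9/16 = 239.625
  white-flowered: 426 × 7/16 = 186.375
Contribution of white-flowered: (152 − 186.375)² / 186.375 = 6.3401

6.340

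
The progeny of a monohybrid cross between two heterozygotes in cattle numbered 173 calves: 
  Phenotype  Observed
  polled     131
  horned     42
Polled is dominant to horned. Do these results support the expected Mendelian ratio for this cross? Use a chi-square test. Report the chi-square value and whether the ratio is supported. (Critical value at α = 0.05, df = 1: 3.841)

For a monohybrid cross between heterozygotes with complete dominance, the expected phenotypic ratio is 3:1.
Expected counts for N = 173 under a 3:1 ratio (total parts = 4):
  polled: 173 × 3/4 = 129.75
  horned: 173 × 1/4 = 43.25
χ² = Σ (O − E)² / E
  polled: (131 − 129.75)² / 129.75 = 0.0120
  horned: (42 − 43.25)² / 43.25 = 0.0361
χ² = 0.0120 + 0.0361 = 0.0481 ≈ 0.048
Degrees of freedom = 2 − 1 = 1; critical value at α = 0.05 is 3.841.
Since 0.048 < 3.841, we fail to reject the null hypothesis — the data are consistent with the 3:1 ratio.

0.048; consistent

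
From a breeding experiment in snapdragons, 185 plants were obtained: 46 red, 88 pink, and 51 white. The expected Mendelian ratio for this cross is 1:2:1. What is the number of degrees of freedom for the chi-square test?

2

A goodness-of-fit test with 3 phenotype classes has df = 3 − 1 = 2.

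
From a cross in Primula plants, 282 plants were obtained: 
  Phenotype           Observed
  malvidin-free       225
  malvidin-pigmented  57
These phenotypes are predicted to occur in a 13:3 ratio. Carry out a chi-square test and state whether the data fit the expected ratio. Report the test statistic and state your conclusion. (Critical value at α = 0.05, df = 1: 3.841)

0.396; consistent

Total ratio parts = 16. Expected numbers out of 282:
  malvidin-free: 282 × 13/16 = 229.125
  malvidin-pigmented: 282 × 3/16 = 52.875
χ² = Σ (O − E)² / E
  malvidin-free: (225 − 229.125)² / 229.125 = 0.0743
  malvidin-pigmented: (57 − 52.875)² / 52.875 = 0.3218
χ² = 0.0743 + 0.3218 = 0.3961 ≈ 0.396
Degrees of freedom = 2 − 1 = 1; critical value at α = 0.05 is 3.841.
Since 0.396 < 3.841, we fail to reject the null hypothesis — the data are consistent with the 13:3 ratio.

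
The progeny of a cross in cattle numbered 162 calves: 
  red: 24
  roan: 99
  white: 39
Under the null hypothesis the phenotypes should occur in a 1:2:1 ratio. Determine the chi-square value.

10.778

Under the 1:2:1 hypothesis (Σ ratio = 4, N = 162):
  red: 162 × 1/4 = 40.5
  roan: 162 × 2/4 = 81
  white: 162 × 1/4 = 40.5
χ² = Σ (O − E)² / E
  red: (24 − 40.5)² / 40.5 = 6.7222
  roan: (99 − 81)² / 81 = 4.0000
  white: (39 − 40.5)² / 40.5 = 0.0556
χ² = 6.7222 + 4.0000 + 0.0556 = 10.7778 ≈ 10.778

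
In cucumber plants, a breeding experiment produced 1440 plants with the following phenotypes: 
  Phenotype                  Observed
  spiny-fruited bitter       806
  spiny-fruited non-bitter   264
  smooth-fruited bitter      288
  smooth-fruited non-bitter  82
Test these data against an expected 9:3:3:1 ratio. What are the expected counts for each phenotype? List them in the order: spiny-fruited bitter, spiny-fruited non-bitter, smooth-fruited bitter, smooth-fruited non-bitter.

Expected counts for N = 1440 under a 9:3:3:1 ratio (total parts = 16):
  spiny-fruited bitter: 1440 × 9/16 = 810
  spiny-fruited non-bitter: 1440 × 3/16 = 270
  smooth-fruited bitter: 1440 × 3/16 = 270
  smooth-fruited non-bitter: 1440 × 1/16 = 90

810, 270, 270, 90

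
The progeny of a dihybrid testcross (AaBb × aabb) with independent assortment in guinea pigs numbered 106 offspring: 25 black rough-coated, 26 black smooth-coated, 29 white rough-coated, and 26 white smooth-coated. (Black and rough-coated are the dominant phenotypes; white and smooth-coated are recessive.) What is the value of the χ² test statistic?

0.340

A dihybrid testcross with independent assortment gives a 1:1:1:1 ratio.
Under the 1:1:1:1 hypothesis (Σ ratio = 4, N = 106):
  black rough-coated: 106 × 1/4 = 26.5
  black smooth-coated: 106 × 1/4 = 26.5
  white rough-coated: 106 × 1/4 = 26.5
  white smooth-coated: 106 × 1/4 = 26.5
χ² = Σ (O − E)² / E
  black rough-coated: (25 − 26.5)² / 26.5 = 0.0849
  black smooth-coated: (26 − 26.5)² / 26.5 = 0.0094
  white rough-coated: (29 − 26.5)² / 26.5 = 0.2358
  white smooth-coated: (26 − 26.5)² / 26.5 = 0.0094
χ² = 0.0849 + 0.0094 + 0.2358 + 0.0094 = 0.3395 ≈ 0.340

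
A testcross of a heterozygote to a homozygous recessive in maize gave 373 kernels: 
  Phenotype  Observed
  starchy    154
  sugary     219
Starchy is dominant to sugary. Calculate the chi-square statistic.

11.327

A testcross of a heterozygote (Aa × aa) gives a 1:1 phenotypic ratio.
Total ratio parts = 2. Expected numbers out of 373:
  starchy: 373 × 1/2 = 186.5
  sugary: 373 × 1/2 = 186.5
χ² = Σ (O − E)² / E
  starchy: (154 − 186.5)² / 186.5 = 5.6635
  sugary: (219 − 186.5)² / 186.5 = 5.6635
χ² = 5.6635 + 5.6635 = 11.327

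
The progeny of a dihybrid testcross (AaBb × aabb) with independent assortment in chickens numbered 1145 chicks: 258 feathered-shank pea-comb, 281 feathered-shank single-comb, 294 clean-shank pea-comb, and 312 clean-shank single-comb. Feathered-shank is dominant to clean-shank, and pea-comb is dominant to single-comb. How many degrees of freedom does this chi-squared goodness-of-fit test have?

A dihybrid testcross with independent assortment gives a 1:1:1:1 ratio.
A goodness-of-fit test with 4 phenotype classes has df = 4 − 1 = 3.

3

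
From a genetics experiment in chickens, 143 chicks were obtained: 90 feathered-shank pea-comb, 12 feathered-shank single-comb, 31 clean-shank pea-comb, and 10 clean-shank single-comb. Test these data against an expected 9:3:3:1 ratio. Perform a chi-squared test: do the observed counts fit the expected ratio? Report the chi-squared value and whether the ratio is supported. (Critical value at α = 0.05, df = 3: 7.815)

Total ratio parts = 16. Expected numbers out of 143:
  feathered-shank pea-comb: 143 × 9/16 = 80.4375
  feathered-shank single-comb: 143 × 3/16 = 26.8125
  clean-shank pea-comb: 143 × 3/16 = 26.8125
  clean-shank single-comb: 143 × 1/16 = 8.9375
χ² = Σ (O − E)² / E
  feathered-shank pea-comb: (90 − 80.4375)² / 80.4375 = 1.1368
  feathered-shank single-comb: (12 − 26.8125)² / 26.8125 = 8.1831
  clean-shank pea-comb: (31 − 26.8125)² / 26.8125 = 0.6540
  clean-shank single-comb: (10 − 8.9375)² / 8.9375 = 0.1263
χ² = 1.1368 + 8.1831 + 0.6540 + 0.1263 = 10.1002 ≈ 10.100
Degrees of freedom = 4 − 1 = 3; critical value at α = 0.05 is 7.815.
Since 10.100 > 7.815, we reject the null hypothesis — the data do not fit the 9:3:3:1 ratio.

10.100; not consistent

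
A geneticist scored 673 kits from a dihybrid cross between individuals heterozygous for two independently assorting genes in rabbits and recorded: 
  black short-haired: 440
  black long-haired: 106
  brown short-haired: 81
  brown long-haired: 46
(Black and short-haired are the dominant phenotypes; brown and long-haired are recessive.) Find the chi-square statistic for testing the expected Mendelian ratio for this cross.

A dihybrid F₂ with independent assortment and complete dominance at both loci gives a 9:3:3:1 phenotypic ratio.
Expected counts for N = 673 under a 9:3:3:1 ratio (total parts = 16):
  black short-haired: 673 × 9/16 = 378.5625
  black long-haired: 673 × 3/16 = 126.1875
  brown short-haired: 673 × 3/16 = 126.1875
  brown long-haired: 673 × 1/16 = 42.0625
χ² = Σ (O − E)² / E
  black short-haired: (440 − 378.5625)² / 378.5625 = 9.9708
  black long-haired: (106 − 126.1875)² / 126.1875 = 3.2296
  brown short-haired: (81 − 126.1875)² / 126.1875 = 16.1816
  brown long-haired: (46 − 42.0625)² / 42.0625 = 0.3686
χ² = 9.9708 + 3.2296 + 16.1816 + 0.3686 = 29.7506 ≈ 29.751

29.751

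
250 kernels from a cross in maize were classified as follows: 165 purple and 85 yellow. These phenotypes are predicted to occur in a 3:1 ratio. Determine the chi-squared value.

10.800

Expected counts for N = 250 under a 3:1 ratio (total parts = 4):
  purple: 250 × 3/4 = 187.5
  yellow: 250 × 1/4 = 62.5
χ² = Σ (O − E)² / E
  purple: (165 − 187.5)² / 187.5 = 2.7000
  yellow: (85 − 62.5)² / 62.5 = 8.1000
χ² = 2.7000 + 8.1000 = 10.800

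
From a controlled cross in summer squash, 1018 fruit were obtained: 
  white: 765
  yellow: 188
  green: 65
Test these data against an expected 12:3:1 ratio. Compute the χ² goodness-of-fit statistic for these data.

The 12:3:1 ratio has 16 parts, so with N = 1018 the expected counts are:
  white: 1018 × 12/16 = 763.5
  yellow: 1018 × 3/16 = 190.875
  green: 1018 × 1/16 = 63.625
χ² = Σ (O − E)² / E
  white: (765 − 763.5)² / 763.5 = 0.0029
  yellow: (188 − 190.875)² / 190.875 = 0.0433
  green: (65 − 63.625)² / 63.625 = 0.0297
χ² = 0.0029 + 0.0433 + 0.0297 = 0.0759 ≈ 0.076

0.076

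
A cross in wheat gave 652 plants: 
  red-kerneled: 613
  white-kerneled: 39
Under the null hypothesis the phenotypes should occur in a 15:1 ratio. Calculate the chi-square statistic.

Expected counts for N = 652 under a 15:1 ratio (total parts = 16):
  red-kerneled: 652 × 15/16 = 611.25
  white-kerneled: 652 × 1/16 = 40.75
χ² = Σ (O − E)² / E
  red-kerneled: (613 − 611.25)² / 611.25 = 0.0050
  white-kerneled: (39 − 40.75)² / 40.75 = 0.0752
χ² = 0.0050 + 0.0752 = 0.0802 ≈ 0.080

0.080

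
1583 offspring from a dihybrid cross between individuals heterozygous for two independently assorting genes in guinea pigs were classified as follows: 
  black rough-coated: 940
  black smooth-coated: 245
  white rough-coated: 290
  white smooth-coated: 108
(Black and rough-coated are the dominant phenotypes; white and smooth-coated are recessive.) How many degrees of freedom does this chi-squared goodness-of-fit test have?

3

A dihybrid F₂ with independent assortment and complete dominance at both loci gives a 9:3:3:1 phenotypic ratio.
A goodness-of-fit test with 4 phenotype classes has df = 4 − 1 = 3.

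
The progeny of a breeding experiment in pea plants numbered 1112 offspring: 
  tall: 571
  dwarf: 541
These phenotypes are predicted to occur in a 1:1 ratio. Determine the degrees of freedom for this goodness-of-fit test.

A goodness-of-fit test with 2 phenotype classes has df = 2 − 1 = 1.

1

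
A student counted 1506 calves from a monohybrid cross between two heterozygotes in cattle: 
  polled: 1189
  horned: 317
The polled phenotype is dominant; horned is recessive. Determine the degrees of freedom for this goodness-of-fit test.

1

For a monohybrid cross between heterozygotes with complete dominance, the expected phenotypic ratio is 3:1.
A goodness-of-fit test with 2 phenotype classes has df = 2 − 1 = 1.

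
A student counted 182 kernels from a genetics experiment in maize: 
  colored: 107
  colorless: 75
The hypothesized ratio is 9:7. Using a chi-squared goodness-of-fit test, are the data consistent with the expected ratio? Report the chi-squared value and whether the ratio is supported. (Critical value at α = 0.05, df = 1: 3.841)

0.478; consistent

The 9:7 ratio has 16 parts, so with N = 182 the expected counts are:
  colored: 182 × 9/16 = 102.375
  colorless: 182 × 7/16 = 79.625
χ² = Σ (O − E)² / E
  colored: (107 − 102.375)² / 102.375 = 0.2089
  colorless: (75 − 79.625)² / 79.625 = 0.2686
χ² = 0.2089 + 0.2686 = 0.4775 ≈ 0.478
Degrees of freedom = 2 − 1 = 1; critical value at α = 0.05 is 3.841.
Since 0.478 < 3.841, we fail to reject the null hypothesis — the data are consistent with the 9:7 ratio.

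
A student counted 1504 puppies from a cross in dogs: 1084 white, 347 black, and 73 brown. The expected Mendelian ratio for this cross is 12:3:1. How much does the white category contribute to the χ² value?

The 12:3:1 ratio has 16 parts, so with N = 1504 the expected counts are:
  white: 1504 × 12/16 = 1128
  black: 1504 × 3/16 = 282
  brown: 1504 × 1/16 = 94
Contribution of white: (1084 − 1128)² / 1128 = 1.7163

1.716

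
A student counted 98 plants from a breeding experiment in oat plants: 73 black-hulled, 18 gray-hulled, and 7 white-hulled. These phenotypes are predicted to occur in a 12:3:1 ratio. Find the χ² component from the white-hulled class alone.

0.125

Total ratio parts = 16. Expected numbers out of 98:
  black-hulled: 98 × 12/16 = 73.5
  gray-hulled: 98 × 3/16 = 18.375
  white-hulled: 98 × 1/16 = 6.125
Contribution of white-hulled: (7 − 6.125)² / 6.125 = 0.1250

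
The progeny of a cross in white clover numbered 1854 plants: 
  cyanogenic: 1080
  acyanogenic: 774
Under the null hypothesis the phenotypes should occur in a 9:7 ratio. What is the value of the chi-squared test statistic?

The 9:7 ratio has 16 parts, so with N = 1854 the expected counts are:
  cyanogenic: 1854 × 9/16 = 1042.875
  acyanogenic: 1854 × 7/16 = 811.125
χ² = Σ (O − E)² / E
  cyanogenic: (1080 − 1042.875)² / 1042.875 = 1.3216
  acyanogenic: (774 − 811.125)² / 811.125 = 1.6992
χ² = 1.3216 + 1.6992 = 3.0208 ≈ 3.021

3.021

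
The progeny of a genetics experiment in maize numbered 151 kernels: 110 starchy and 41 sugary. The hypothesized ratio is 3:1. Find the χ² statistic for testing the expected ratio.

0.373

Total ratio parts = 4. Expected numbers out of 151:
  starchy: 151 × 3/4 = 113.25
  sugary: 151 × 1/4 = 37.75
χ² = Σ (O − E)² / E
  starchy: (110 − 113.25)² / 113.25 = 0.0933
  sugary: (41 − 37.75)² / 37.75 = 0.2798
χ² = 0.0933 + 0.2798 = 0.3731 ≈ 0.373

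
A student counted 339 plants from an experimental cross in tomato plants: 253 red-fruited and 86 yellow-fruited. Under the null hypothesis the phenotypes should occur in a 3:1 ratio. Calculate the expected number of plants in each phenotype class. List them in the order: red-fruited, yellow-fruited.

Under the 3:1 hypothesis (Σ ratio = 4, N = 339):
  red-fruited: 339 × 3/4 = 254.25
  yellow-fruited: 339 × 1/4 = 84.75

254.25, 84.75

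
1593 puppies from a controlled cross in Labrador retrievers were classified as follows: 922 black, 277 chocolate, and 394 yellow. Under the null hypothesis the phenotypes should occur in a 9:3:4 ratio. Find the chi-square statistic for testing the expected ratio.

2.371

The 9:3:4 ratio has 16 parts, so with N = 1593 the expected counts are:
  black: 1593 × 9/16 = 896.0625
  chocolate: 1593 × 3/16 = 298.6875
  yellow: 1593 × 4/16 = 398.25
χ² = Σ (O − E)² / E
  black: (922 − 896.0625)² / 896.0625 = 0.7508
  chocolate: (277 − 298.6875)² / 298.6875 = 1.5747
  yellow: (394 − 398.25)² / 398.25 = 0.0454
χ² = 0.7508 + 1.5747 + 0.0454 = 2.3709 ≈ 2.371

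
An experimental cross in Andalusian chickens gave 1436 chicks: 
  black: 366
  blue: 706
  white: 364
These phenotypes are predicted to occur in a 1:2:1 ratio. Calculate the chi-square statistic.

0.407

The 1:2:1 ratio has 4 parts, so with N = 1436 the expected counts are:
  black: 1436 × 1/4 = 359
  blue: 1436 × 2/4 = 718
  white: 1436 × 1/4 = 359
χ² = Σ (O − E)² / E
  black: (366 − 359)² / 359 = 0.1365
  blue: (706 − 718)² / 718 = 0.2006
  white: (364 − 359)² / 359 = 0.0696
χ² = 0.1365 + 0.2006 + 0.0696 = 0.4067 ≈ 0.407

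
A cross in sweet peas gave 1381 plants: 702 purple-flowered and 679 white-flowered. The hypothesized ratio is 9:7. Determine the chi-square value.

16.469

Total ratio parts = 16. Expected numbers out of 1381:
  purple-flowered: 1381 × 9/16 = 776.8125
  white-flowered: 1381 × 7/16 = 604.1875
χ² = Σ (O − E)² / E
  purple-flowered: (702 − 776.8125)² / 776.8125 = 7.2050
  white-flowered: (679 − 604.1875)² / 604.1875 = 9.2635
χ² = 7.2050 + 9.2635 = 16.4685 ≈ 16.469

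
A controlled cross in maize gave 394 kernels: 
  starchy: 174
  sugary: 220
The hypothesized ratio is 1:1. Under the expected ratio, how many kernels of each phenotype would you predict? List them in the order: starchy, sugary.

197, 197

Under the 1:1 hypothesis (Σ ratio = 2, N = 394):
  starchy: 394 × 1/2 = 197
  sugary: 394 × 1/2 = 197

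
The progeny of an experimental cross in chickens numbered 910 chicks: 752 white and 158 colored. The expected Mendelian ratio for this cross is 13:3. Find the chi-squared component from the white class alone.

The 13:3 ratio has 16 parts, so with N = 910 the expected counts are:
  white: 910 × 13/16 = 739.375
  colored: 910 × 3/16 = 170.625
Contribution of white: (752 − 739.375)² / 739.375 = 0.2156

0.216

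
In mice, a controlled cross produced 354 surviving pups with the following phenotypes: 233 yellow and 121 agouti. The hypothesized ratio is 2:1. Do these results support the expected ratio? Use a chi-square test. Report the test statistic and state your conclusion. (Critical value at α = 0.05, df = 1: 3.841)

The 2:1 ratio has 3 parts, so with N = 354 the expected counts are:
  yellow: 354 × 2/3 = 236
  agouti: 354 × 1/3 = 118
χ² = Σ (O − E)² / E
  yellow: (233 − 236)² / 236 = 0.0381
  agouti: (121 − 118)² / 118 = 0.0763
χ² = 0.0381 + 0.0763 = 0.1144 ≈ 0.114
Degrees of freedom = 2 − 1 = 1; critical value at α = 0.05 is 3.841.
Since 0.114 < 3.841, we fail to reject the null hypothesis — the data are consistent with the 2:1 ratio.

0.114; consistent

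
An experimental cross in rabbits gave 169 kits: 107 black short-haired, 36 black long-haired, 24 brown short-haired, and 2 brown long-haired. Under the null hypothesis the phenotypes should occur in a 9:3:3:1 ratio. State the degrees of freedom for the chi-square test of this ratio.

3

A goodness-of-fit test with 4 phenotype classes has df = 4 − 1 = 3.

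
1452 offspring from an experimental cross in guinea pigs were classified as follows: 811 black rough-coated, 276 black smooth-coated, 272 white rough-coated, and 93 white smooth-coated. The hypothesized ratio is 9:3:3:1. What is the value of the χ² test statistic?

Total ratio parts = 16. Expected numbers out of 1452:
  black rough-coated: 1452 × 9/16 = 816.75
  black smooth-coated: 1452 × 3/16 = 272.25
  white rough-coated: 1452 × 3/16 = 272.25
  white smooth-coated: 1452 × 1/16 = 90.75
χ² = Σ (O − E)² / E
  black rough-coated: (811 − 816.75)² / 816.75 = 0.0405
  black smooth-coated: (276 − 272.25)² / 272.25 = 0.0517
  white rough-coated: (272 − 272.25)² / 272.25 = 0.0002
  white smooth-coated: (93 − 90.75)² / 90.75 = 0.0558
χ² = 0.0405 + 0.0517 + 0.0002 + 0.0558 = 0.1482 ≈ 0.148

0.148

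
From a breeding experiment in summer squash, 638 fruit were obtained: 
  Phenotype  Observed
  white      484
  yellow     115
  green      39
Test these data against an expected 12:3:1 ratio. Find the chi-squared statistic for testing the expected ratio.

Total ratio parts = 16. Expected numbers out of 638:
  white: 638 × 12/16 = 478.5
  yellow: 638 × 3/16 = 119.625
  green: 638 × 1/16 = 39.875
χ² = Σ (O − E)² / E
  white: (484 − 478.5)² / 478.5 = 0.0632
  yellow: (115 − 119.625)² / 119.625 = 0.1788
  green: (39 − 39.875)² / 39.875 = 0.0192
χ² = 0.0632 + 0.1788 + 0.0192 = 0.2612 ≈ 0.261

0.261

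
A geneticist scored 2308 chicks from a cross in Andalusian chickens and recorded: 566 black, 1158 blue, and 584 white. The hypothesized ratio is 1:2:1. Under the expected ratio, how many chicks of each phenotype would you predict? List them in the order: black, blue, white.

Under the 1:2:1 hypothesis (Σ ratio = 4, N = 2308):
  black: 2308 × 1/4 = 577
  blue: 2308 × 2/4 = 1154
  white: 2308 × 1/4 = 577

577, 1154, 577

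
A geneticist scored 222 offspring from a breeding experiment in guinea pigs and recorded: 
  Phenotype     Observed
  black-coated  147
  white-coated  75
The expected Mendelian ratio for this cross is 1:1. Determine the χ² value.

Total ratio parts = 2. Expected numbers out of 222:
  black-coated: 222 × 1/2 = 111
  white-coated: 222 × 1/2 = 111
χ² = Σ (O − E)² / E
  black-coated: (147 − 111)² / 111 = 11.6757
  white-coated: (75 − 111)² / 111 = 11.6757
χ² = 11.6757 + 11.6757 = 23.3514 ≈ 23.351

23.351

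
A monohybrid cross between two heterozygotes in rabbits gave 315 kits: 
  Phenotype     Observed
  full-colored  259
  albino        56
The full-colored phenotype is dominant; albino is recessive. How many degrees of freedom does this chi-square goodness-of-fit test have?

1

For a monohybrid cross between heterozygotes with complete dominance, the expected phenotypic ratio is 3:1.
A goodness-of-fit test with 2 phenotype classes has df = 2 − 1 = 1.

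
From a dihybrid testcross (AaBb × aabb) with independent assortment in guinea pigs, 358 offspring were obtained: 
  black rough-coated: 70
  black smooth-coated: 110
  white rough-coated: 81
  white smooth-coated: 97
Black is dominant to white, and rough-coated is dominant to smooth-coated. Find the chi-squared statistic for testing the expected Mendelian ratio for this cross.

10.380

A dihybrid testcross with independent assortment gives a 1:1:1:1 ratio.
Total ratio parts = 4. Expected numbers out of 358:
  black rough-coated: 358 × 1/4 = 89.5
  black smooth-coated: 358 × 1/4 = 89.5
  white rough-coated: 358 × 1/4 = 89.5
  white smooth-coated: 358 × 1/4 = 89.5
χ² = Σ (O − E)² / E
  black rough-coated: (70 − 89.5)² / 89.5 = 4.2486
  black smooth-coated: (110 − 89.5)² / 89.5 = 4.6955
  white rough-coated: (81 − 89.5)² / 89.5 = 0.8073
  white smooth-coated: (97 − 89.5)² / 89.5 = 0.6285
χ² = 4.2486 + 4.6955 + 0.8073 + 0.6285 = 10.3799 ≈ 10.380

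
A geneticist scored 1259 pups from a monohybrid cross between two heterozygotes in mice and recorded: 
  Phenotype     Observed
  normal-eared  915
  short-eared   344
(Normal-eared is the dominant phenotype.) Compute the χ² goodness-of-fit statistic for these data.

For a monohybrid cross between heterozygotes with complete dominance, the expected phenotypic ratio is 3:1.
Expected counts for N = 1259 under a 3:1 ratio (total parts = 4):
  normal-eared: 1259 × 3/4 = 944.25
  short-eared: 1259 × 1/4 = 314.75
χ² = Σ (O − E)² / E
  normal-eared: (915 − 944.25)² / 944.25 = 0.9061
  short-eared: (344 − 314.75)² / 314.75 = 2.7182
χ² = 0.9061 + 2.7182 = 3.6243 ≈ 3.624

3.624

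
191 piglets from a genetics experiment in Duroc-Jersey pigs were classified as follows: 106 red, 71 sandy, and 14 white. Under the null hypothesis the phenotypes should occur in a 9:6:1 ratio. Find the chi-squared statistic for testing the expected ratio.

The 9:6:1 ratio has 16 parts, so with N = 191 the expected counts are:
  red: 191 × 9/16 = 107.4375
  sandy: 191 × 6/16 = 71.625
  white: 191 × 1/16 = 11.9375
χ² = Σ (O − E)² / E
  red: (106 − 107.4375)² / 107.4375 = 0.0192
  sandy: (71 − 71.625)² / 71.625 = 0.0055
  white: (14 − 11.9375)² / 11.9375 = 0.3563
χ² = 0.0192 + 0.0055 + 0.3563 = 0.381

0.381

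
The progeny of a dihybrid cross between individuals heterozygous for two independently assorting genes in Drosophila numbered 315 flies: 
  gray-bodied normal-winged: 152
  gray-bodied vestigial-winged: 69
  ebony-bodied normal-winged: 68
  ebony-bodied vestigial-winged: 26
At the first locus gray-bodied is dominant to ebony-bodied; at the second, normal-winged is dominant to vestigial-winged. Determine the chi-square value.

8.629

A dihybrid F₂ with independent assortment and complete dominance at both loci gives a 9:3:3:1 phenotypic ratio.
Expected counts for N = 315 under a 9:3:3:1 ratio (total parts = 16):
  gray-bodied normal-winged: 315 × 9/16 = 177.1875
  gray-bodied vestigial-winged: 315 × 3/16 = 59.0625
  ebony-bodied normal-winged: 315 × 3/16 = 59.0625
  ebony-bodied vestigial-winged: 315 × 1/16 = 19.6875
χ² = Σ (O − E)² / E
  gray-bodied normal-winged: (152 − 177.1875)² / 177.1875 = 3.5804
  gray-bodied vestigial-winged: (69 − 59.0625)² / 59.0625 = 1.6720
  ebony-bodied normal-winged: (68 − 59.0625)² / 59.0625 = 1.3524
  ebony-bodied vestigial-winged: (26 − 19.6875)² / 19.6875 = 2.0240
χ² = 3.5804 + 1.6720 + 1.3524 + 2.0240 = 8.6288 ≈ 8.629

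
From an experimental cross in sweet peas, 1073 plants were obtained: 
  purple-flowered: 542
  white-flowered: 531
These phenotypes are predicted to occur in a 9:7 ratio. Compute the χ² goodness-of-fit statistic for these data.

Under the 9:7 hypothesis (Σ ratio = 16, N = 1073):
  purple-flowered: 1073 × 9/16 = 603.5625
  white-flowered: 1073 × 7/16 = 469.4375
χ² = Σ (O − E)² / E
  purple-flowered: (542 − 603.5625)² / 603.5625 = 6.2793
  white-flowered: (531 − 469.4375)² / 469.4375 = 8.0734
χ² = 6.2793 + 8.0734 = 14.3527 ≈ 14.353

14.353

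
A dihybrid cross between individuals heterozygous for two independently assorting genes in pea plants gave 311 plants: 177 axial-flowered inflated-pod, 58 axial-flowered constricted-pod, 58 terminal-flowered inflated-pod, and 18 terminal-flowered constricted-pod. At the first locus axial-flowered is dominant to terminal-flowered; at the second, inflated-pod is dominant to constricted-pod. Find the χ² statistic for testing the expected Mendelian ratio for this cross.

A dihybrid F₂ with independent assortment and complete dominance at both loci gives a 9:3:3:1 phenotypic ratio.
Expected counts for N = 311 under a 9:3:3:1 ratio (total parts = 16):
  axial-flowered inflated-pod: 311 × 9/16 = 174.9375
  axial-flowered constricted-pod: 311 × 3/16 = 58.3125
  terminal-flowered inflated-pod: 311 × 3/16 = 58.3125
  terminal-flowered constricted-pod: 311 × 1/16 = 19.4375
χ² = Σ (O − E)² / E
  axial-flowered inflated-pod: (177 − 174.9375)² / 174.9375 = 0.0243
  axial-flowered constricted-pod: (58 − 58.3125)² / 58.3125 = 0.0017
  terminal-flowered inflated-pod: (58 − 58.3125)² / 58.3125 = 0.0017
  terminal-flowered constricted-pod: (18 − 19.4375)² / 19.4375 = 0.1063
χ² = 0.0243 + 0.0017 + 0.0017 + 0.1063 = 0.134

0.134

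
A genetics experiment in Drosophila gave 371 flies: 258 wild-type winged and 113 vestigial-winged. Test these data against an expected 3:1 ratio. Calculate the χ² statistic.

5.895

Expected counts for N = 371 under a 3:1 ratio (total parts = 4):
  wild-type winged: 371 × 3/4 = 278.25
  vestigial-winged: 371 × 1/4 = 92.75
χ² = Σ (O − E)² / E
  wild-type winged: (258 − 278.25)² / 278.25 = 1.4737
  vestigial-winged: (113 − 92.75)² / 92.75 = 4.4212
χ² = 1.4737 + 4.4212 = 5.8949 ≈ 5.895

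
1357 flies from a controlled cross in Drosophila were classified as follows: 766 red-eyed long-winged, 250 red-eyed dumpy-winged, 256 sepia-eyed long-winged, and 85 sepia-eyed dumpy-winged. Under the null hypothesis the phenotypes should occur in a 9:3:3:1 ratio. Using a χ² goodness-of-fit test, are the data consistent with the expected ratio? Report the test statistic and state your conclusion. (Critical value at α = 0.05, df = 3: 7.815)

Under the 9:3:3:1 hypothesis (Σ ratio = 16, N = 1357):
  red-eyed long-winged: 1357 × 9/16 = 763.3125
  red-eyed dumpy-winged: 1357 × 3/16 = 254.4375
  sepia-eyed long-winged: 1357 × 3/16 = 254.4375
  sepia-eyed dumpy-winged: 1357 × 1/16 = 84.8125
χ² = Σ (O − E)² / E
  red-eyed long-winged: (766 − 763.3125)² / 763.3125 = 0.0095
  red-eyed dumpy-winged: (250 − 254.4375)² / 254.4375 = 0.0774
  sepia-eyed long-winged: (256 − 254.4375)² / 254.4375 = 0.0096
  sepia-eyed dumpy-winged: (85 − 84.8125)² / 84.8125 = 0.0004
χ² = 0.0095 + 0.0774 + 0.0096 + 0.0004 = 0.0969 ≈ 0.097
Degrees of freedom = 4 − 1 = 3; critical value at α = 0.05 is 7.815.
Since 0.097 < 7.815, we fail to reject the null hypothesis — the data are consistent with the 9:3:3:1 ratio.

0.097; consistent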